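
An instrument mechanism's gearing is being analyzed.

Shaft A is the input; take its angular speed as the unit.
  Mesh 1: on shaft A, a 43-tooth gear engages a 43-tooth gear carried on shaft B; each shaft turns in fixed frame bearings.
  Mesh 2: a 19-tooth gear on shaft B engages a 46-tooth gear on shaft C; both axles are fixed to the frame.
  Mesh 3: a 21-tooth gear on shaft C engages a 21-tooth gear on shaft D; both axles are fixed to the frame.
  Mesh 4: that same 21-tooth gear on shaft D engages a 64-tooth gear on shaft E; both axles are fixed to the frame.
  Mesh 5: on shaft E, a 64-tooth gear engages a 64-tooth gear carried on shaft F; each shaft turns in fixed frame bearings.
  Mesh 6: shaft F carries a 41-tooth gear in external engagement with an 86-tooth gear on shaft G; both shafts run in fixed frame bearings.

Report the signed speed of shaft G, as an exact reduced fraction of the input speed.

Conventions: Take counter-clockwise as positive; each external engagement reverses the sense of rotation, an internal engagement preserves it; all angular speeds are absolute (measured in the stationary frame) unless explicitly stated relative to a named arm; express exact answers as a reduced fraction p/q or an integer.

6-mesh fixed-axis compound train (all bearings frame-fixed)
mesh 1 [43T→43T]: |ω|/ω_in = 1×43/43 = 1, sense flips to −
mesh 2 [19T→46T]: |ω|/ω_in = 1×19/46 = 19/46, sense flips to +
mesh 3 [21T→21T]: |ω|/ω_in = (19/46)×21/21 = 19/46, sense flips to −
mesh 4 [21T→64T]: |ω|/ω_in = (19/46)×21/64 = 399/2944, sense flips to +
mesh 5 [64T→64T]: |ω|/ω_in = (399/2944)×64/64 = 399/2944, sense flips to −
mesh 6 [41T→86T]: |ω|/ω_in = (399/2944)×41/86 = 16359/253184, sense flips to +
signed output speed (× input speed) = 16359/253184

16359/253184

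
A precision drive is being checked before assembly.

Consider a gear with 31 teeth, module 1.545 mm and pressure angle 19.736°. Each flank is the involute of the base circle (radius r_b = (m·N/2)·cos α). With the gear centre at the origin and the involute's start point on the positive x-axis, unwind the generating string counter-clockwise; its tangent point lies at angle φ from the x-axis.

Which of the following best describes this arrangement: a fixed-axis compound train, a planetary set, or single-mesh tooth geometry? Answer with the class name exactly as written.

recognized (one wheel, involute flank): single-mesh tooth geometry, m = 1.545, N = 31
classification: single-mesh tooth geometry

single-mesh tooth geometry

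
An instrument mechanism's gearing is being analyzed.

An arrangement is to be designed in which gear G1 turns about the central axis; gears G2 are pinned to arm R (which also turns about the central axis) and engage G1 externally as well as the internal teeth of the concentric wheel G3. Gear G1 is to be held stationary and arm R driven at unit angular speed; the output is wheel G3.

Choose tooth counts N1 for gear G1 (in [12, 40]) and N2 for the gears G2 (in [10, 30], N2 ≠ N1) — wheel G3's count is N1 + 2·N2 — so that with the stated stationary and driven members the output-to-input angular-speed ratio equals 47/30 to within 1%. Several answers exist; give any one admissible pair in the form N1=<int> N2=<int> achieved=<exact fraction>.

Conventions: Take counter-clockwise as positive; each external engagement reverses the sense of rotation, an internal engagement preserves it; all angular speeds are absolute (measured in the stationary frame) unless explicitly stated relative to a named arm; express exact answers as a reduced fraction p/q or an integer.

class = planetary set [ratio 47/30 wanted; Willis about the carrier]
Willis with ω_sun = 0: ω_ring/ω_arm = (N1+N3)/N3; set equal to 47/30  ⇒  N3/N1 = 1/(47/30 − 1) = 30/17
N3 = N1 + 2·N2  ⇒  N2/N1 = (N3/N1 − 1)/2 = (30/17 − 1)/2 = 13/34
smallest multiple with N1 ≥ 12 and N2 ≥ 10: k = 1  ⇒  N1 = 1·34 = 34, N2 = 1·13 = 13 (N1 ≤ 40, N2 ≤ 30, N2 ≠ N1 ✓), N3 = 34 + 2·13 = 60
check: (N1+N3)/N3 with N1 = 34, N3 = 60 gives 47/30; |achieved − target| = 0 ≤ 47/3000 ✓

N1=34 N2=13 achieved=47/30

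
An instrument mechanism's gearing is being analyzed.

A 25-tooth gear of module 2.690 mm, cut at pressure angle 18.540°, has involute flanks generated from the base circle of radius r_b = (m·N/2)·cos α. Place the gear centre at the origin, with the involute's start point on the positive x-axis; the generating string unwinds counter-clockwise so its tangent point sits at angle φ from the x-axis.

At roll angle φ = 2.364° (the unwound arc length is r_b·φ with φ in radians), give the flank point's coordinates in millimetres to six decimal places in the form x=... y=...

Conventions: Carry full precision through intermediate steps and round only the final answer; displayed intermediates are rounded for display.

single-mesh involute tooth geometry (25T wheel at module 2.690)
pitch radius r_p = m·N/2 = 2.690·25/2 = 33.625000
base radius r_b = r_p·cos α = 33.625000·cos 18.540° = 31.879927
roll angle φ = 2.364° = 0.04125958 rad
x = r_b·(cos φ + φ·sin φ) = 31.907050
y = r_b·(sin φ − φ·cos φ) = 0.000746

x=31.907050 y=0.000746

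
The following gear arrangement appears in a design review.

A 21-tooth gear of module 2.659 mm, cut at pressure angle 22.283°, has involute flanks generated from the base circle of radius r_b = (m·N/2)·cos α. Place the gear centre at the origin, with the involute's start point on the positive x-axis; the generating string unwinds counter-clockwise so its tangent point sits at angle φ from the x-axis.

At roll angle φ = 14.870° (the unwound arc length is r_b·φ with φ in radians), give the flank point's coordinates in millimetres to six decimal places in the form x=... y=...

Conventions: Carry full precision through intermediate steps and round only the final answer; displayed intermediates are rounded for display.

single-mesh involute tooth geometry (21T wheel at module 2.659)
pitch radius r_p = m·N/2 = 2.659·21/2 = 27.919500
base radius r_b = r_p·cos α = 27.919500·cos 22.283° = 25.834535
roll angle φ = 14.870° = 0.25953046 rad
x = r_b·(cos φ + φ·sin φ) = 26.689995
y = r_b·(sin φ − φ·cos φ) = 0.149526

x=26.689995 y=0.149526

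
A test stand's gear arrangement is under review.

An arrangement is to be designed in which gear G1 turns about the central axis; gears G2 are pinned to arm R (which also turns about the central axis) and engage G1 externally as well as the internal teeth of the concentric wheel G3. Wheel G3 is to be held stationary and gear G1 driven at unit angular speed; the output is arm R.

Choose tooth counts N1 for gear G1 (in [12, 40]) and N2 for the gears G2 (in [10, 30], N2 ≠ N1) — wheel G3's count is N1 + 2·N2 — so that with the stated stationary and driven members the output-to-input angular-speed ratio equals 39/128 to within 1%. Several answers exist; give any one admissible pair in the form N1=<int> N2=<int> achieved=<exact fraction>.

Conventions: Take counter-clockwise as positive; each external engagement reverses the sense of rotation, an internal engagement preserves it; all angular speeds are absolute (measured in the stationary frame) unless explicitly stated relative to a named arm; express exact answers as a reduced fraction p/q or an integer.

planetary set to be sized for 39/128 (Willis relation)
Willis with ω_ring = 0: ω_arm/ω_sun = N1/(N1+N3); set equal to 39/128  ⇒  N3/N1 = 1/(39/128) − 1 = 89/39
N3 = N1 + 2·N2  ⇒  N2/N1 = (N3/N1 − 1)/2 = (89/39 − 1)/2 = 25/39
smallest multiple with N1 ≥ 12 and N2 ≥ 10: k = 1  ⇒  N1 = 1·39 = 39, N2 = 1·25 = 25 (N1 ≤ 40, N2 ≤ 30, N2 ≠ N1 ✓), N3 = 39 + 2·25 = 89
check: N1/(N1+N3) with N1 = 39, N3 = 89 gives 39/128; |achieved − target| = 0 ≤ 39/12800 ✓

N1=39 N2=25 achieved=39/128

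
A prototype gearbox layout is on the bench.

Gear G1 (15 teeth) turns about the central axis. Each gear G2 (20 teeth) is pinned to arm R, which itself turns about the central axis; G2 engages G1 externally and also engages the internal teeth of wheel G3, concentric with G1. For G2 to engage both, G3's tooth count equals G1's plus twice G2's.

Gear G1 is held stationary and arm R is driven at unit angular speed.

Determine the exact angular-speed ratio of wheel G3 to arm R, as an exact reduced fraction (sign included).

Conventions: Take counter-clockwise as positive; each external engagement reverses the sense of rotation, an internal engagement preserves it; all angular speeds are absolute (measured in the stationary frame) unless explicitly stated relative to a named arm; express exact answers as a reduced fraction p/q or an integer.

14/11

topology: planetary set — G1 15T / G2 20T / G3 55T, arm = carrier (Willis)
ring teeth: 15 + 2·20 = 55
15(ω_sun−ω_arm) = −55(ω_ring−ω_arm),  ω_sun = 0, ω_arm = 1
ω_ring = 1 − (15/55)(0−1) = 14/11
ω_out/ω_in = 14/11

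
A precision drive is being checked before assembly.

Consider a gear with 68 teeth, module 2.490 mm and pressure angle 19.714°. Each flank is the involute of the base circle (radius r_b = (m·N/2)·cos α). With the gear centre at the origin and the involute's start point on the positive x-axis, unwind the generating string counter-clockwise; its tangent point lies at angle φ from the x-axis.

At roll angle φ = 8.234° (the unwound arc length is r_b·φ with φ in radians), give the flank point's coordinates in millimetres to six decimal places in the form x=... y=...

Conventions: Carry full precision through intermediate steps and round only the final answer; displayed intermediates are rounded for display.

class = single-mesh tooth geometry [base-circle involute, m = 2.490, 68T]
pitch radius r_p = m·N/2 = 2.490·68/2 = 84.660000
base radius r_b = r_p·cos α = 84.660000·cos 19.714° = 79.697921
roll angle φ = 8.234° = 0.14371041 rad
x = r_b·(cos φ + φ·sin φ) = 80.516664
y = r_b·(sin φ − φ·cos φ) = 0.078685

x=80.516664 y=0.078685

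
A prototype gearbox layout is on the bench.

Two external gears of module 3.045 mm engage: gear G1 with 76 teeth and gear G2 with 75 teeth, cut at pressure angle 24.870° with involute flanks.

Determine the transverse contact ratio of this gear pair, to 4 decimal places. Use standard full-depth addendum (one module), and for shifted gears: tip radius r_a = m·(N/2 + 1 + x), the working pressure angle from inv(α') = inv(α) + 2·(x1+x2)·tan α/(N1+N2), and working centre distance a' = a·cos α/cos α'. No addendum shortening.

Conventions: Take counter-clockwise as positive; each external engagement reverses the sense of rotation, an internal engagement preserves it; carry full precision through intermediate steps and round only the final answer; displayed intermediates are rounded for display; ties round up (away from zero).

1.5787

topology: single-mesh involute geometry — m = 3.045, 76T/75T pair
base radii: r_b1 = 104.979557, r_b2 = 103.598247
tip radii: r_a1 = 118.755000, r_a2 = 117.232500
no profile shift: α' = α, a' = a
action lengths: √(r_a1²−r_b1²) = 55.516147, √(r_a2²−r_b2²) = 54.871324
base pitch p_b = π·m·cos α = 8.679026
CR = (55.516147 + 54.871324 − 229.897500·sin 24.87000°)/8.679026 = 1.578701
contact ratio ≈ 1.5787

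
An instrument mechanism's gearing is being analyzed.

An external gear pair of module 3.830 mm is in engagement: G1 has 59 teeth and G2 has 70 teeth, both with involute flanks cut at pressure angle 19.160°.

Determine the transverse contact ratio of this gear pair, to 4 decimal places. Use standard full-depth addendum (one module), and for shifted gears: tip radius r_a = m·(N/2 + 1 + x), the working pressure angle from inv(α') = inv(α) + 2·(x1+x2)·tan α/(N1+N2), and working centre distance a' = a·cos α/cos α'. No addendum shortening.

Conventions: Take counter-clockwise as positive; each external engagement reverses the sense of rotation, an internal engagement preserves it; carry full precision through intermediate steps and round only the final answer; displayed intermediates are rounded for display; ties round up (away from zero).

1.8454

recognized (one external pair, fixed centres): single-mesh tooth geometry, m = 3.830, N1 = 59, N2 = 70
base radii: r_b1 = 106.726279, r_b2 = 126.624398
tip radii: r_a1 = 116.815000, r_a2 = 137.880000
no profile shift: α' = α, a' = a
action lengths: √(r_a1²−r_b1²) = 47.489427, √(r_a2²−r_b2²) = 54.563322
base pitch p_b = π·m·cos α = 11.365779
CR = (47.489427 + 54.563322 − 247.035000·sin 19.16000°)/11.365779 = 1.845370
contact ratio ≈ 1.8454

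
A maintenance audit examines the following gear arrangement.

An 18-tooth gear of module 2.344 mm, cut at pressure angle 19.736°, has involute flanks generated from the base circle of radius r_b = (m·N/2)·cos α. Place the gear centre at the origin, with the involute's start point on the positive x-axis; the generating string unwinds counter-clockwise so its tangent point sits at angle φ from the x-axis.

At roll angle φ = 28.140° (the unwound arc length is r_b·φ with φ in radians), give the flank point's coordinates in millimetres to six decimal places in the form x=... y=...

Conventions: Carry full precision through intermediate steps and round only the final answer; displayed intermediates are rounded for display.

x=22.109165 y=0.765385

class = single-mesh tooth geometry [base-circle involute, m = 2.344, 18T]
pitch radius r_p = m·N/2 = 2.344·18/2 = 21.096000
base radius r_b = r_p·cos α = 21.096000·cos 19.736° = 19.856790
roll angle φ = 28.140° = 0.49113565 rad
x = r_b·(cos φ + φ·sin φ) = 22.109165
y = r_b·(sin φ − φ·cos φ) = 0.765385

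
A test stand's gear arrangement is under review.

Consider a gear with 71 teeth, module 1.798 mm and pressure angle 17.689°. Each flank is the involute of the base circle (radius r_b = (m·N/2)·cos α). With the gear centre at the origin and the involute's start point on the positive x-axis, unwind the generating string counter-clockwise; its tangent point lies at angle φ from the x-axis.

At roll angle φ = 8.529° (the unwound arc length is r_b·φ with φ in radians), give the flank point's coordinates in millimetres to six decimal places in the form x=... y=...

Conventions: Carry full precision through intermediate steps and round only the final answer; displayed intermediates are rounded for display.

single-mesh involute tooth geometry (71T wheel at module 1.798)
pitch radius r_p = m·N/2 = 1.798·71/2 = 63.829000
base radius r_b = r_p·cos α = 63.829000·cos 17.689° = 60.811154
roll angle φ = 8.529° = 0.14885913 rad
x = r_b·(cos φ + φ·sin φ) = 61.481185
y = r_b·(sin φ − φ·cos φ) = 0.066715

x=61.481185 y=0.066715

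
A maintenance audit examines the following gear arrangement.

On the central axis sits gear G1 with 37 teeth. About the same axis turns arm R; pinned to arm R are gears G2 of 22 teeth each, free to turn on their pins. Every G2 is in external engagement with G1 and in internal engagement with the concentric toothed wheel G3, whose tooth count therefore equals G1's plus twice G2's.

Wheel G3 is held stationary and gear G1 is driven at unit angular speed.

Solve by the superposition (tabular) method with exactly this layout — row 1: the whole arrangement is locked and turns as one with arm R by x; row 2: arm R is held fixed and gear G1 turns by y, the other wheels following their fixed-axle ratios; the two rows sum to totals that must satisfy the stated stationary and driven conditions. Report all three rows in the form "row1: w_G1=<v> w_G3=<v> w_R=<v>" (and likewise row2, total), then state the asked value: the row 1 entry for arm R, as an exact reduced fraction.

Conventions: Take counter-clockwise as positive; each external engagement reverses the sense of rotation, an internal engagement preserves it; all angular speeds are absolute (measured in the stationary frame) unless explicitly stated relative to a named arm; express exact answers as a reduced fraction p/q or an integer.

recognized (axles ride arm R): planetary set, 37/22/81 teeth
row 1: whole set turns with the arm by x
row 2: sun turns y, ring = −(37/81)·y, arm 0
boundary: total ω_ring = x − (37/81)·y = 0 and total ω_sun = x + y = 1  ⇒  y = 81/118, x = 37/118
row 2 ring = −(37/81)·81/118 = -37/118
totals (row 1 + row 2): sun 37/118 + 81/118 = 1, ring 37/118 + (-37/118) = 0, arm 37/118 + 0 = 37/118
asked cell (row1, arm) = 37/118

row1: w_G1=37/118 w_G3=37/118 w_R=37/118
row2: w_G1=81/118 w_G3=-37/118 w_R=0
total: w_G1=1 w_G3=0 w_R=37/118
asked value: 37/118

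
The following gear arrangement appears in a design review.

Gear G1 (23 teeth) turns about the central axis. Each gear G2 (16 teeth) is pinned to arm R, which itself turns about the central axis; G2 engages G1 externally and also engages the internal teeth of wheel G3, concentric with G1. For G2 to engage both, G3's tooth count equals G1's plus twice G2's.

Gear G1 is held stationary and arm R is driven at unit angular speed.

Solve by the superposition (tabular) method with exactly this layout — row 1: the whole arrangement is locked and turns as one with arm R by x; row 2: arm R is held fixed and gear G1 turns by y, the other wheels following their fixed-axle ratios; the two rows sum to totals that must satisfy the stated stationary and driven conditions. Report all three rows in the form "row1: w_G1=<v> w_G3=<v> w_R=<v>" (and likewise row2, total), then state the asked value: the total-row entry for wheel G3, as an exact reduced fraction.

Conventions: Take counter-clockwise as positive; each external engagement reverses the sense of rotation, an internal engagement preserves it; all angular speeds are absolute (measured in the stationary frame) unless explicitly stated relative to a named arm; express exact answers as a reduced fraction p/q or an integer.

row1: w_G1=1 w_G3=1 w_R=1
row2: w_G1=-1 w_G3=23/55 w_R=0
total: w_G1=0 w_G3=78/55 w_R=1
asked value: 78/55

class = planetary set [G3 = 23+2·16 = 55; Willis about the carrier]
row 1: whole set turns with the arm by x
row 2 (arm held, sun turns y): ω_ring = −(23/55)·y, ω_arm = 0
boundary: total ω_sun = x + y = 0 and total ω_arm = x = 1  ⇒  y = -1, x = 1
row 2 ring = −(23/55)·(-1) = 23/55
totals (row 1 + row 2): sun 1 + (-1) = 0, ring 1 + 23/55 = 78/55, arm 1 + 0 = 1
asked cell (total, ring) = 78/55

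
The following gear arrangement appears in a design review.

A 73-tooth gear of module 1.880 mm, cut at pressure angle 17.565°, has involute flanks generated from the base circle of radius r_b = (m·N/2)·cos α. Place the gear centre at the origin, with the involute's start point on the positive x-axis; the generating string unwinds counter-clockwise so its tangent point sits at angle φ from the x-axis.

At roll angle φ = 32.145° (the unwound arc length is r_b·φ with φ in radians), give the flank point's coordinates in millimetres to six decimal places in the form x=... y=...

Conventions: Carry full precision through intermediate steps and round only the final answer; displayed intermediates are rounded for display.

x=74.920415 y=3.731073

class = single-mesh tooth geometry [base-circle involute, m = 1.880, 73T]
pitch radius r_p = m·N/2 = 1.880·73/2 = 68.620000
base radius r_b = r_p·cos α = 68.620000·cos 17.565° = 65.420606
roll angle φ = 32.145° = 0.56103609 rad
x = r_b·(cos φ + φ·sin φ) = 74.920415
y = r_b·(sin φ − φ·cos φ) = 3.731073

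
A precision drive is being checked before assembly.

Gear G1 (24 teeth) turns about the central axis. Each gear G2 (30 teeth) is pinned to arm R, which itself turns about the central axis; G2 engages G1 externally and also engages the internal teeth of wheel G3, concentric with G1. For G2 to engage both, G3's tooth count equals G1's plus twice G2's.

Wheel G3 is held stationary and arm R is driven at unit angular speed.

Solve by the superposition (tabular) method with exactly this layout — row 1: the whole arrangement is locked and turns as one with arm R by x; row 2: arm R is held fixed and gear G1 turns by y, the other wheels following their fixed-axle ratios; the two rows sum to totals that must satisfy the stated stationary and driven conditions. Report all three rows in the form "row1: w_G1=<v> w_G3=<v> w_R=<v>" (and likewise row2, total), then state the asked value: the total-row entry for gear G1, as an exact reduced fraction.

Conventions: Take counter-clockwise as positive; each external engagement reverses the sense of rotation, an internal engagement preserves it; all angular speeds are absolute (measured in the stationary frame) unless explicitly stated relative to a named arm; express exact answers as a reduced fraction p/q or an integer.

row1: w_G1=1 w_G3=1 w_R=1
row2: w_G1=7/2 w_G3=-1 w_R=0
total: w_G1=9/2 w_G3=0 w_R=1
asked value: 9/2

topology: planetary set — G1 24T / G2 30T / G3 84T, arm = carrier (Willis)
row 1 — lock + rotate with arm: ω_sun = ω_ring = ω_arm = x
row 2 — arm fixed, fixed-axis ratios: sun y, ring −(24/84)·y, arm 0
boundary: total ω_ring = x − (24/84)·y = 0 and total ω_arm = x = 1  ⇒  y = 7/2, x = 1
row 2 ring = −(24/84)·7/2 = -1
totals (row 1 + row 2): sun 1 + 7/2 = 9/2, ring 1 + (-1) = 0, arm 1 + 0 = 1
asked cell (total, sun) = 9/2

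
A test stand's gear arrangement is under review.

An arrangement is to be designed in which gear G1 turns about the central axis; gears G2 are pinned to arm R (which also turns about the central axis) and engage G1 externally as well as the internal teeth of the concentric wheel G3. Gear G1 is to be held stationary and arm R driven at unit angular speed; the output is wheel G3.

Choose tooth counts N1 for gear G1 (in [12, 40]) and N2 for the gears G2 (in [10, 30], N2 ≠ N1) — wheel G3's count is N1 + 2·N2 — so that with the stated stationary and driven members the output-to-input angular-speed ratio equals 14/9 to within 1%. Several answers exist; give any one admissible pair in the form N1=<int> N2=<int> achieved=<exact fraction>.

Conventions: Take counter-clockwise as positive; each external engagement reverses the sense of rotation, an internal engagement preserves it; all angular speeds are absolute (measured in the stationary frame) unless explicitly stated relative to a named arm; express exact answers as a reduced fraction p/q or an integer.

class = planetary set [ratio 14/9 wanted; Willis about the carrier]
Willis with ω_sun = 0: ω_ring/ω_arm = (N1+N3)/N3; set equal to 14/9  ⇒  N3/N1 = 1/(14/9 − 1) = 9/5
N3 = N1 + 2·N2  ⇒  N2/N1 = (N3/N1 − 1)/2 = (9/5 − 1)/2 = 2/5
smallest multiple with N1 ≥ 12 and N2 ≥ 10: k = 5  ⇒  N1 = 5·5 = 25, N2 = 5·2 = 10 (N1 ≤ 40, N2 ≤ 30, N2 ≠ N1 ✓), N3 = 25 + 2·10 = 45
check: (N1+N3)/N3 with N1 = 25, N3 = 45 gives 14/9; |achieved − target| = 0 ≤ 7/450 ✓

N1=25 N2=10 achieved=14/9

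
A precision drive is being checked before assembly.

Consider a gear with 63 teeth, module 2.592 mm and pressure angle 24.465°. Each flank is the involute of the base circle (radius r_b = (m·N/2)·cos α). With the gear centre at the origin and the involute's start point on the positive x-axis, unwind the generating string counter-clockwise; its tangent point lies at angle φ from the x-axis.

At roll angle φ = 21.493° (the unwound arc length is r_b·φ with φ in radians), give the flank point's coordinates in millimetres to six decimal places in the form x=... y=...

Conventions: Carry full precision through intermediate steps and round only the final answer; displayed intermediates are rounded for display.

single-mesh involute tooth geometry (63T wheel at module 2.592)
pitch radius r_p = m·N/2 = 2.592·63/2 = 81.648000
base radius r_b = r_p·cos α = 81.648000·cos 24.465° = 74.317187
roll angle φ = 21.493° = 0.37512362 rad
x = r_b·(cos φ + φ·sin φ) = 79.363544
y = r_b·(sin φ − φ·cos φ) = 1.289340

x=79.363544 y=1.289340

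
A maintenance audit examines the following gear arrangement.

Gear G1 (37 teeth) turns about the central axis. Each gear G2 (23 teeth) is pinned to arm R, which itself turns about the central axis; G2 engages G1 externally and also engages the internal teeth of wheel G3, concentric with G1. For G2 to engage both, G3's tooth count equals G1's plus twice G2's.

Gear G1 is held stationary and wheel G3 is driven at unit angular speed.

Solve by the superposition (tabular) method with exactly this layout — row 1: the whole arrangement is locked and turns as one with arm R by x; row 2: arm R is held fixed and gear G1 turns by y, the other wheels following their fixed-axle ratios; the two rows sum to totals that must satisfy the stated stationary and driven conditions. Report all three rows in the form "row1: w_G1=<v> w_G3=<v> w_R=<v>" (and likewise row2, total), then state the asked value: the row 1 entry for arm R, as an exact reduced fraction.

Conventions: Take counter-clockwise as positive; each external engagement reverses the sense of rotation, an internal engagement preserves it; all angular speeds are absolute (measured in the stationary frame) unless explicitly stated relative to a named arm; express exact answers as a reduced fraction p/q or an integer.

row1: w_G1=83/120 w_G3=83/120 w_R=83/120
row2: w_G1=-83/120 w_G3=37/120 w_R=0
total: w_G1=0 w_G3=1 w_R=83/120
asked value: 83/120

topology: planetary set — G1 37T / G2 23T / G3 83T, arm = carrier (Willis)
row 1: whole set turns with the arm by x
row 2 — arm fixed, fixed-axis ratios: sun y, ring −(37/83)·y, arm 0
boundary: total ω_sun = x + y = 0 and total ω_ring = x − (37/83)·y = 1  ⇒  y = -83/120, x = 83/120
row 2 ring = −(37/83)·(-83/120) = 37/120
totals (row 1 + row 2): sun 83/120 + (-83/120) = 0, ring 83/120 + 37/120 = 1, arm 83/120 + 0 = 83/120
asked cell (row1, arm) = 83/120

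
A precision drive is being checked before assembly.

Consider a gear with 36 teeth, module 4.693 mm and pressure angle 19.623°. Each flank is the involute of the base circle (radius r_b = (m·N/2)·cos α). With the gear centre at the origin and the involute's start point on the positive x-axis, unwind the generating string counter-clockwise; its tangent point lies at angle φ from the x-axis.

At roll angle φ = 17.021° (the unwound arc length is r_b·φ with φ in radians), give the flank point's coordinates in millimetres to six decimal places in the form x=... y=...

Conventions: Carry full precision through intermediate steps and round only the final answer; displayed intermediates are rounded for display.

x=83.001914 y=0.689234

class = single-mesh tooth geometry [base-circle involute, m = 4.693, 36T]
pitch radius r_p = m·N/2 = 4.693·36/2 = 84.474000
base radius r_b = r_p·cos α = 84.474000·cos 19.623° = 79.567980
roll angle φ = 17.021° = 0.29707249 rad
x = r_b·(cos φ + φ·sin φ) = 83.001914
y = r_b·(sin φ − φ·cos φ) = 0.689234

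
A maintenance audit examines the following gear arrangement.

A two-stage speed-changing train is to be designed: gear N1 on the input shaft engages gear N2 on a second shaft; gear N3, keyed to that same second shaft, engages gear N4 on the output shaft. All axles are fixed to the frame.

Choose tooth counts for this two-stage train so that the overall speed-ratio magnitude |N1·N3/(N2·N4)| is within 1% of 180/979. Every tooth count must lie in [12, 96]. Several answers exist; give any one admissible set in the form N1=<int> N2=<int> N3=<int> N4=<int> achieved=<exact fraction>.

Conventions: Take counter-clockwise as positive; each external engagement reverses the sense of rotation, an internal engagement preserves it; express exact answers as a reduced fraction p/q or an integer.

class = fixed-axis compound train [2-stage, 180/979 wanted]
target = 180/979 in lowest terms: an exact hit needs N1·N3 = k·180 and N2·N4 = k·979 for one integer k, every count in [12, 96]; additionally prefer no 1:1 stage (N1 ≠ N2, N3 ≠ N4)
k = 1: no 1:1-free in-range split of k·180 and k·979 into factor pairs; take k = 2
k = 2: N1·N3 = 360 = 12·30, N2·N4 = 1958 = 22·89
achieved = 12·30/(22·89) = 180/979; |achieved − target| = 0 ≤ 9/4895 ✓

N1=12 N2=22 N3=30 N4=89 achieved=180/979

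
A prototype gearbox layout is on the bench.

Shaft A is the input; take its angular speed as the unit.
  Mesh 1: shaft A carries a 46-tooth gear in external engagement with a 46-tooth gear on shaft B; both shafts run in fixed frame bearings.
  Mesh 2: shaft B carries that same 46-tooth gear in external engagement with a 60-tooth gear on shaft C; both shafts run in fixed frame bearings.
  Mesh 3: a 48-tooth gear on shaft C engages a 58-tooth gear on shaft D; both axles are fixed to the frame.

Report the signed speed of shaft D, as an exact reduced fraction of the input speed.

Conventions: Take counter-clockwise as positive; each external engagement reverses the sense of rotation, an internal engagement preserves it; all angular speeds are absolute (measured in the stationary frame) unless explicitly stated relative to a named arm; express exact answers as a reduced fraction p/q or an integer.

3-mesh fixed-axis compound train (all bearings frame-fixed)
mesh 1 [46T→46T]: |ω|/ω_in = 1×46/46 = 1, sense flips to −
mesh 2 [46T→60T]: |ω|/ω_in = 1×46/60 = 23/30, sense flips to +
mesh 3 [48T→58T]: |ω|/ω_in = (23/30)×48/58 = 92/145, sense flips to −
signed output speed (× input speed) = -92/145

-92/145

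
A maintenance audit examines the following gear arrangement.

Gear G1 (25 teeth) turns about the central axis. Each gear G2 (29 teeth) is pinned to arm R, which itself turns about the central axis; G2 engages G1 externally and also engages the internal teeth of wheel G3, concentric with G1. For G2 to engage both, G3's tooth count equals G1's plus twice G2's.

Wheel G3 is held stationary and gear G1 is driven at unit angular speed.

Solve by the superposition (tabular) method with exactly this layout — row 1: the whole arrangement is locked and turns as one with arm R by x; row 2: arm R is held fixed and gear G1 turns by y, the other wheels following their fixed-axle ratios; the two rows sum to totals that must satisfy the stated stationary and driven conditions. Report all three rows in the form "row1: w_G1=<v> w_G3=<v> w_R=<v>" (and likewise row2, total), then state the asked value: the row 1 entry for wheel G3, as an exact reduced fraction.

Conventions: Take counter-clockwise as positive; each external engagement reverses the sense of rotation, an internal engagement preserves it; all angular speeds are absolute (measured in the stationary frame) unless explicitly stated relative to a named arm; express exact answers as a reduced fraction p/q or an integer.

row1: w_G1=25/108 w_G3=25/108 w_R=25/108
row2: w_G1=83/108 w_G3=-25/108 w_R=0
total: w_G1=1 w_G3=0 w_R=25/108
asked value: 25/108

class = planetary set [G3 = 25+2·29 = 83; Willis about the carrier]
row 1: whole set turns with the arm by x
row 2: sun turns y, ring = −(25/83)·y, arm 0
boundary: total ω_ring = x − (25/83)·y = 0 and total ω_sun = x + y = 1  ⇒  y = 83/108, x = 25/108
row 2 ring = −(25/83)·83/108 = -25/108
totals (row 1 + row 2): sun 25/108 + 83/108 = 1, ring 25/108 + (-25/108) = 0, arm 25/108 + 0 = 25/108
asked cell (row1, ring) = 25/108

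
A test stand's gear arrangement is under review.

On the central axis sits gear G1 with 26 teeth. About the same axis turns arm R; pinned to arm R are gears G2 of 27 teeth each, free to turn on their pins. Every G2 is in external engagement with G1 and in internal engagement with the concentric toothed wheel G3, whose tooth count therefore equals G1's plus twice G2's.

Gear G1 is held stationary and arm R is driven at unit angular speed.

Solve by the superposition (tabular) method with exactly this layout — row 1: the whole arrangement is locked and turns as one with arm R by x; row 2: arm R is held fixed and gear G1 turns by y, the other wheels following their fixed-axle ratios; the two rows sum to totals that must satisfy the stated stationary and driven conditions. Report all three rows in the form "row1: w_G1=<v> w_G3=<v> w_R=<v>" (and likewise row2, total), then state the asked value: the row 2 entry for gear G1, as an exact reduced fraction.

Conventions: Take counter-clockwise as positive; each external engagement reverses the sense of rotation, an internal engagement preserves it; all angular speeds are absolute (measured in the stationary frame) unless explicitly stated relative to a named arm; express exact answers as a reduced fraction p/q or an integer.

row1: w_G1=1 w_G3=1 w_R=1
row2: w_G1=-1 w_G3=13/40 w_R=0
total: w_G1=0 w_G3=53/40 w_R=1
asked value: -1

recognized (axles ride arm R): planetary set, 26/27/80 teeth
row 1 — lock + rotate with arm: ω_sun = ω_ring = ω_arm = x
superposition row 2 [arm held]: sun y, ring −(26/80)·y, arm 0
boundary: total ω_sun = x + y = 0 and total ω_arm = x = 1  ⇒  y = -1, x = 1
row 2 ring = −(26/80)·(-1) = 13/40
totals (row 1 + row 2): sun 1 + (-1) = 0, ring 1 + 13/40 = 53/40, arm 1 + 0 = 1
asked cell (row2, sun) = -1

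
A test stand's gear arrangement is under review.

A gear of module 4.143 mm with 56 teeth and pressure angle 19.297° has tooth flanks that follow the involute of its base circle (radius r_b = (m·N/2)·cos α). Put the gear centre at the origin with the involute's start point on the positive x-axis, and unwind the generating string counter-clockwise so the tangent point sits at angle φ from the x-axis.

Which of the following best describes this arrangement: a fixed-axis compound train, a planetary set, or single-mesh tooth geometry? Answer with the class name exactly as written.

class = single-mesh tooth geometry [base-circle involute, m = 4.143, 56T]
classification: single-mesh tooth geometry

single-mesh tooth geometry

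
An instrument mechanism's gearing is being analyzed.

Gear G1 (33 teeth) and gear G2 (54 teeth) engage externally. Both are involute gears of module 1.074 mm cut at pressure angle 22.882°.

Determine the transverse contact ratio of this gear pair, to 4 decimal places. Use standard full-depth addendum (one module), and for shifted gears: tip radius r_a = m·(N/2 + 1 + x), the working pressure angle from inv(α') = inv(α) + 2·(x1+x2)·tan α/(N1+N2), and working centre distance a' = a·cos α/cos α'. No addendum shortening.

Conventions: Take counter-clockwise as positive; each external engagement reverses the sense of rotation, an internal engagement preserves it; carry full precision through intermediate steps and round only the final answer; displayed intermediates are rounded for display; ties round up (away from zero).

1.5924

single-mesh involute tooth geometry (33T engaging 54T at module 1.074)
base radii: r_b1 = 16.326492, r_b2 = 26.716078
tip radii: r_a1 = 18.795000, r_a2 = 30.072000
no profile shift: α' = α, a' = a
action lengths: √(r_a1²−r_b1²) = 9.311159, √(r_a2²−r_b2²) = 13.804940
base pitch p_b = π·m·cos α = 3.108557
CR = (9.311159 + 13.804940 − 46.719000·sin 22.88200°)/3.108557 = 1.592423
contact ratio ≈ 1.5924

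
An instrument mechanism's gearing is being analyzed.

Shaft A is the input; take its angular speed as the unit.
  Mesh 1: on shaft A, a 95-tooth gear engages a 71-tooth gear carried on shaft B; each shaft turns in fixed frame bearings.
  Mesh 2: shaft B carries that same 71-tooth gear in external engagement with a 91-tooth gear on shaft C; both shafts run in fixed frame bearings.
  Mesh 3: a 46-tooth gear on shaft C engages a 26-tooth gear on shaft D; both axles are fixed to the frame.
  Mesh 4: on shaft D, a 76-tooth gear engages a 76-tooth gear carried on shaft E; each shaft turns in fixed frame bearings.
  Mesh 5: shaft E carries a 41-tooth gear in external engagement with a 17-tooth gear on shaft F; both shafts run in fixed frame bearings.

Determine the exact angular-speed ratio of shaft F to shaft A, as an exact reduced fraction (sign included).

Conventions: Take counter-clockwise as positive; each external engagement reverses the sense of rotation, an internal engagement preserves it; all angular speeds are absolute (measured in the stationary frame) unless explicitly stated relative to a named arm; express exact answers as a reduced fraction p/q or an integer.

-89585/20111

class = fixed-axis compound train [5 meshes; 5 ratios multiply, 5 sense flips]
mesh 1 [95T→71T]: running ratio 95/71, sense −
mesh 2 [71T→91T]: running ratio 95/91, sense +
mesh 3 [46T→26T]: running ratio 2185/1183, sense −
mesh 4 [76T→76T]: running ratio 2185/1183, sense +
mesh 5 [41T→17T]: running ratio 89585/20111, sense −
ω_out/ω_in = -89585/20111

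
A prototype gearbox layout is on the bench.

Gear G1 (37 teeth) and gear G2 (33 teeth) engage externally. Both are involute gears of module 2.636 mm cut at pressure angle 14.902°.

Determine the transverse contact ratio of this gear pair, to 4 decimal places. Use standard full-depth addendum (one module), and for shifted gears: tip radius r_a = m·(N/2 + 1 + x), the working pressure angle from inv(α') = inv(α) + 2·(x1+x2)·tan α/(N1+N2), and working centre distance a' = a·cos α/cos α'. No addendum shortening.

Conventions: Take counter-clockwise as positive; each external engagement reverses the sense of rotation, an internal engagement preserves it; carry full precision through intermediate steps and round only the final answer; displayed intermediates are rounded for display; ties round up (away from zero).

single-mesh involute tooth geometry (37T engaging 33T at module 2.636)
base radii: r_b1 = 47.125858, r_b2 = 42.031171
tip radii: r_a1 = 51.402000, r_a2 = 46.130000
no profile shift: α' = α, a' = a
action lengths: √(r_a1²−r_b1²) = 20.526059, √(r_a2²−r_b2²) = 19.009408
base pitch p_b = π·m·cos α = 8.002716
CR = (20.526059 + 19.009408 − 92.260000·sin 14.90200°)/8.002716 = 1.975490
contact ratio ≈ 1.9755

1.9755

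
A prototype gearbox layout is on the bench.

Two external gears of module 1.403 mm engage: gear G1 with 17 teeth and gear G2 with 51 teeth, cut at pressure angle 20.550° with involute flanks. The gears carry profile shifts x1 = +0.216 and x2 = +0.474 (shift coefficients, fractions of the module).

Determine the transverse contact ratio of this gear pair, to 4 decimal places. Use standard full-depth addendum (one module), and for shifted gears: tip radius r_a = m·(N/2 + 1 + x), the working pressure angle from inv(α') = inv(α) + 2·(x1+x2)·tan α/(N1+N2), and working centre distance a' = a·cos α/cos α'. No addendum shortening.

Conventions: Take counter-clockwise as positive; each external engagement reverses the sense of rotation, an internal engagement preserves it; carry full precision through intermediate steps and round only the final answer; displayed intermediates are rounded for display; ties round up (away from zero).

class = single-mesh tooth geometry [involute pair 17T × 51T, m = 1.403]
base radii: r_b1 = 11.166635, r_b2 = 33.499906
tip radii: r_a1 = 13.631548, r_a2 = 37.844522
inv(α') = inv(20.550°) + 2·(+0.216+0.474)·tan α/(17+51) = 0.02382235  ⇒  α' = 23.24301°
a' = a·cos α / cos α' = 47.7020·cos 20.550°/cos 23.24301° = 48.611916
action lengths: √(r_a1²−r_b1²) = 7.818271, √(r_a2²−r_b2²) = 17.605799
base pitch p_b = π·m·cos α = 4.127179
CR = (7.818271 + 17.605799 − 48.611916·sin 23.24301°)/4.127179 = 1.511992
contact ratio ≈ 1.5120

1.5120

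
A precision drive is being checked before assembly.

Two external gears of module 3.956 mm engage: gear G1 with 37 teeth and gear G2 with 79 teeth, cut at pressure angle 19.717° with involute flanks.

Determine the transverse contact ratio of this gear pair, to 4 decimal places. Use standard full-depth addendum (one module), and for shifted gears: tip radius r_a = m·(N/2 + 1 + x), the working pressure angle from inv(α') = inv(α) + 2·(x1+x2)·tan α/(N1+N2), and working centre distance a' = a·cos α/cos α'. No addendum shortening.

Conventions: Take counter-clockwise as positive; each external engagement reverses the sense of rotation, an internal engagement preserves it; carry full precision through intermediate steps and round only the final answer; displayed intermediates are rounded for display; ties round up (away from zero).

1.7767

recognized (one external pair, fixed centres): single-mesh tooth geometry, m = 3.956, N1 = 37, N2 = 79
base radii: r_b1 = 68.895140, r_b2 = 147.100435
tip radii: r_a1 = 77.142000, r_a2 = 160.218000
no profile shift: α' = α, a' = a
action lengths: √(r_a1²−r_b1²) = 34.703715, √(r_a2²−r_b2²) = 63.492280
base pitch p_b = π·m·cos α = 11.699485
CR = (34.703715 + 63.492280 − 229.448000·sin 19.71700°)/11.699485 = 1.776666
contact ratio ≈ 1.7767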